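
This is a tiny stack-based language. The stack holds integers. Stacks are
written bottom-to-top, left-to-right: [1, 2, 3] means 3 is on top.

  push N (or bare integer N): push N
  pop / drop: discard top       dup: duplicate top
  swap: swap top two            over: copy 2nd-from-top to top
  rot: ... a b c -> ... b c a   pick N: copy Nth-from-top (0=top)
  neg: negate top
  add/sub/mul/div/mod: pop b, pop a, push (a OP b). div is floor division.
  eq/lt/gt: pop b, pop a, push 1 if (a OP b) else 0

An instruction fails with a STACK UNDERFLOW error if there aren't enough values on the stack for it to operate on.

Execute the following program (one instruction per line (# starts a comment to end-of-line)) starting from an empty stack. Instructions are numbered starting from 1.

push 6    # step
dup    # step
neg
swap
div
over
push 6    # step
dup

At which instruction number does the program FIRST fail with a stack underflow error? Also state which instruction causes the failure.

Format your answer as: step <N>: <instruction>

Step 1 ('push 6'): stack = [6], depth = 1
Step 2 ('dup'): stack = [6, 6], depth = 2
Step 3 ('neg'): stack = [6, -6], depth = 2
Step 4 ('swap'): stack = [-6, 6], depth = 2
Step 5 ('div'): stack = [-1], depth = 1
Step 6 ('over'): needs 2 value(s) but depth is 1 — STACK UNDERFLOW

Answer: step 6: over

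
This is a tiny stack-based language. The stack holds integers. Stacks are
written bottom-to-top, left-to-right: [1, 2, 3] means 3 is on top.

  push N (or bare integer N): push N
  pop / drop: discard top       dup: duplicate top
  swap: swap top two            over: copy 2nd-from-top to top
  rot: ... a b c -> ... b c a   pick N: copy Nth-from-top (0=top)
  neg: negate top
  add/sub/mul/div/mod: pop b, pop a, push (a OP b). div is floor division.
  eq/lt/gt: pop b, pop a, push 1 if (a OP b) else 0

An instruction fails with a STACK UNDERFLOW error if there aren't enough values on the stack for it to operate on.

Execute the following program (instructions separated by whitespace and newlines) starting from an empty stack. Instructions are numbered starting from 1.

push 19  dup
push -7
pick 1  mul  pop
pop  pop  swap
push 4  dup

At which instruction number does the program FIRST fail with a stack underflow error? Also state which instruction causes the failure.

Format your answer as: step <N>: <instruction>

Answer: step 9: swap

Derivation:
Step 1 ('push 19'): stack = [19], depth = 1
Step 2 ('dup'): stack = [19, 19], depth = 2
Step 3 ('push -7'): stack = [19, 19, -7], depth = 3
Step 4 ('pick 1'): stack = [19, 19, -7, 19], depth = 4
Step 5 ('mul'): stack = [19, 19, -133], depth = 3
Step 6 ('pop'): stack = [19, 19], depth = 2
Step 7 ('pop'): stack = [19], depth = 1
Step 8 ('pop'): stack = [], depth = 0
Step 9 ('swap'): needs 2 value(s) but depth is 0 — STACK UNDERFLOW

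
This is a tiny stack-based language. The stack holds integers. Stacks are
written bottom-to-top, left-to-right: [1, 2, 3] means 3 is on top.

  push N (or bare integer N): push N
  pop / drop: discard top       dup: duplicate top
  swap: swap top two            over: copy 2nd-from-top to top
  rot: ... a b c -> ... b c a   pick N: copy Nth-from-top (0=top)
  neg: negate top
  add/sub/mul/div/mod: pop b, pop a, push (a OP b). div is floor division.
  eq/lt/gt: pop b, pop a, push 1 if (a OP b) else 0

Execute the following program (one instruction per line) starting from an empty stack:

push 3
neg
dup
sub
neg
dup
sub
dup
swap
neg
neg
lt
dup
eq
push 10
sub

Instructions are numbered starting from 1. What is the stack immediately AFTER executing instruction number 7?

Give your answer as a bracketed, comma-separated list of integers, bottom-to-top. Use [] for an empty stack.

Answer: [0]

Derivation:
Step 1 ('push 3'): [3]
Step 2 ('neg'): [-3]
Step 3 ('dup'): [-3, -3]
Step 4 ('sub'): [0]
Step 5 ('neg'): [0]
Step 6 ('dup'): [0, 0]
Step 7 ('sub'): [0]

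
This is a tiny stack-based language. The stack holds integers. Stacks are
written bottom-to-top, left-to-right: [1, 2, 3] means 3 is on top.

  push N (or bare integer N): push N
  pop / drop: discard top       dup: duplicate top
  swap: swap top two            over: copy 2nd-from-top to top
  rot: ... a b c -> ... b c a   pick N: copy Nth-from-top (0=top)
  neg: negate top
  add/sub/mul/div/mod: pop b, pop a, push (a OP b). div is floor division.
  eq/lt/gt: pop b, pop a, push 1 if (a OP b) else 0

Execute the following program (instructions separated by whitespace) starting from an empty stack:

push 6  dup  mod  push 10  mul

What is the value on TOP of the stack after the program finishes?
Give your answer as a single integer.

Answer: 0

Derivation:
After 'push 6': [6]
After 'dup': [6, 6]
After 'mod': [0]
After 'push 10': [0, 10]
After 'mul': [0]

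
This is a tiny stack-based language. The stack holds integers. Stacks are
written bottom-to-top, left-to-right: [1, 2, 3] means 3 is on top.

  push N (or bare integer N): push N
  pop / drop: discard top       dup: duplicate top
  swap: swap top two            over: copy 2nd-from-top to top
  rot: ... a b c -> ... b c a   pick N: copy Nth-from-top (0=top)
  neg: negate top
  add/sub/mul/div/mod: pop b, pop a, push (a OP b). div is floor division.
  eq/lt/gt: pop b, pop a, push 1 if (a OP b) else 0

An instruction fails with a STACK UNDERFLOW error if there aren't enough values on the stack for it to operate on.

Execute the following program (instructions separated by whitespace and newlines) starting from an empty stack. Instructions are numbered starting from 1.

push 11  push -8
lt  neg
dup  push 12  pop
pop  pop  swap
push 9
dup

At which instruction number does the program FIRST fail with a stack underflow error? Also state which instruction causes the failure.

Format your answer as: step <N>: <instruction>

Step 1 ('push 11'): stack = [11], depth = 1
Step 2 ('push -8'): stack = [11, -8], depth = 2
Step 3 ('lt'): stack = [0], depth = 1
Step 4 ('neg'): stack = [0], depth = 1
Step 5 ('dup'): stack = [0, 0], depth = 2
Step 6 ('push 12'): stack = [0, 0, 12], depth = 3
Step 7 ('pop'): stack = [0, 0], depth = 2
Step 8 ('pop'): stack = [0], depth = 1
Step 9 ('pop'): stack = [], depth = 0
Step 10 ('swap'): needs 2 value(s) but depth is 0 — STACK UNDERFLOW

Answer: step 10: swap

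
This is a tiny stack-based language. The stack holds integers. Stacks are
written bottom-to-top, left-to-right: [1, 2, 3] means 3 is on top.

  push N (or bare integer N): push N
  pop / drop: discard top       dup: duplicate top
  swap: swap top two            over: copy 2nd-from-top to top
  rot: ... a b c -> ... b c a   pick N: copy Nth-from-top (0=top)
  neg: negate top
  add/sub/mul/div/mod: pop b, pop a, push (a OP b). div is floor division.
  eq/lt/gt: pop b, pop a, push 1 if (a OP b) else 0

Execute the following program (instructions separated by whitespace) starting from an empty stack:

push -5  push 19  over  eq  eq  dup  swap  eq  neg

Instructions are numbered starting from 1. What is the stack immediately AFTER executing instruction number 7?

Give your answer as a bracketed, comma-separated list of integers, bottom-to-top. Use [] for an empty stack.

Answer: [0, 0]

Derivation:
Step 1 ('push -5'): [-5]
Step 2 ('push 19'): [-5, 19]
Step 3 ('over'): [-5, 19, -5]
Step 4 ('eq'): [-5, 0]
Step 5 ('eq'): [0]
Step 6 ('dup'): [0, 0]
Step 7 ('swap'): [0, 0]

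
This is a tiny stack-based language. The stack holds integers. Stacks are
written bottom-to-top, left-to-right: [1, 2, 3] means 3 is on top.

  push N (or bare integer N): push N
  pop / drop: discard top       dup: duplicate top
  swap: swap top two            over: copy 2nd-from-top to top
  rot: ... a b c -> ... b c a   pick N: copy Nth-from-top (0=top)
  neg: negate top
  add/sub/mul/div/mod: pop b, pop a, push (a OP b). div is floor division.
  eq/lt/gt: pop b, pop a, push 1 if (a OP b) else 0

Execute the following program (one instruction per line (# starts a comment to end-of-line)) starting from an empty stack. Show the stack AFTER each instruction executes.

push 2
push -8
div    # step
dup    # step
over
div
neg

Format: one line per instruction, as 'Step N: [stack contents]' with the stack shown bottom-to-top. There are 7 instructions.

Step 1: [2]
Step 2: [2, -8]
Step 3: [-1]
Step 4: [-1, -1]
Step 5: [-1, -1, -1]
Step 6: [-1, 1]
Step 7: [-1, -1]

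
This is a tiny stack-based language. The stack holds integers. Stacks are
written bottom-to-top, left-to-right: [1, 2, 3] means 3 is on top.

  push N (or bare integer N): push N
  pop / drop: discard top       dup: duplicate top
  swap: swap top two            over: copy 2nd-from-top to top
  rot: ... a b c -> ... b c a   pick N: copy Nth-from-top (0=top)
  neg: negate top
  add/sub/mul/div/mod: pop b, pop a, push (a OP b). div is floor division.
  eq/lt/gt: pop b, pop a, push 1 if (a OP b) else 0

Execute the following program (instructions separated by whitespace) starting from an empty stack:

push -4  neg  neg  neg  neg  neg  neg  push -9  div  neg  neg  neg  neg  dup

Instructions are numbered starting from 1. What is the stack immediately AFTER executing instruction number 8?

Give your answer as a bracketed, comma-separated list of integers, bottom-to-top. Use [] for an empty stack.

Step 1 ('push -4'): [-4]
Step 2 ('neg'): [4]
Step 3 ('neg'): [-4]
Step 4 ('neg'): [4]
Step 5 ('neg'): [-4]
Step 6 ('neg'): [4]
Step 7 ('neg'): [-4]
Step 8 ('push -9'): [-4, -9]

Answer: [-4, -9]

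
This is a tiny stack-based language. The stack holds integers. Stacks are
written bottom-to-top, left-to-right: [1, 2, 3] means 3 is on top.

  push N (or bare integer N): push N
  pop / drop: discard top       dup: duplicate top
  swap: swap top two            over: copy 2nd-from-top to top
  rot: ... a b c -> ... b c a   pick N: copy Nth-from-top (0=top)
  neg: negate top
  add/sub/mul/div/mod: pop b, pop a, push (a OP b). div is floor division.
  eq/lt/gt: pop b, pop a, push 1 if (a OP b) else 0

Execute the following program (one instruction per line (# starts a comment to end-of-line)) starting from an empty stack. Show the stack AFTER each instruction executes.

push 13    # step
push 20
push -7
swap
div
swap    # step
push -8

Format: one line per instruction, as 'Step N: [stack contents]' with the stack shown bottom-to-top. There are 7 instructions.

Step 1: [13]
Step 2: [13, 20]
Step 3: [13, 20, -7]
Step 4: [13, -7, 20]
Step 5: [13, -1]
Step 6: [-1, 13]
Step 7: [-1, 13, -8]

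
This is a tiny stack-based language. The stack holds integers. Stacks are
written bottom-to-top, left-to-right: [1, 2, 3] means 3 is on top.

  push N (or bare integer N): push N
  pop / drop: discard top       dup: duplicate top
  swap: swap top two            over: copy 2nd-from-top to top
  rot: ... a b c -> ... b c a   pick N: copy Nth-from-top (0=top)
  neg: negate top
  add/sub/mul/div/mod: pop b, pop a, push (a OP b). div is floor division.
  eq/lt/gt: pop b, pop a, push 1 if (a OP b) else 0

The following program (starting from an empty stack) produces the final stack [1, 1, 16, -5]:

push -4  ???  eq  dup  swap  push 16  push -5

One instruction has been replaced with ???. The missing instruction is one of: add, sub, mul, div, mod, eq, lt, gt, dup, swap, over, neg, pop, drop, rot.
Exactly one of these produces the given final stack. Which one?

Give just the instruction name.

Answer: dup

Derivation:
Stack before ???: [-4]
Stack after ???:  [-4, -4]
The instruction that transforms [-4] -> [-4, -4] is: dup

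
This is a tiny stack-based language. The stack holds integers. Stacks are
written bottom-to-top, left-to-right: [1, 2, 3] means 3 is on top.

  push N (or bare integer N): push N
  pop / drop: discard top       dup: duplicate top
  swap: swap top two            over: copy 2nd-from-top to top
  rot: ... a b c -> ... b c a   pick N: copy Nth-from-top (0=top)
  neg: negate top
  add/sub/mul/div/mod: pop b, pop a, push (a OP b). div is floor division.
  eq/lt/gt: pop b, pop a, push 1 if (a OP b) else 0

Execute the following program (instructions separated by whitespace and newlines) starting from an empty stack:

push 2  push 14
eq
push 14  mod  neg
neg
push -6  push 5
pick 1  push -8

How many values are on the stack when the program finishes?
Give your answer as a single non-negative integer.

Answer: 5

Derivation:
After 'push 2': stack = [2] (depth 1)
After 'push 14': stack = [2, 14] (depth 2)
After 'eq': stack = [0] (depth 1)
After 'push 14': stack = [0, 14] (depth 2)
After 'mod': stack = [0] (depth 1)
After 'neg': stack = [0] (depth 1)
After 'neg': stack = [0] (depth 1)
After 'push -6': stack = [0, -6] (depth 2)
After 'push 5': stack = [0, -6, 5] (depth 3)
After 'pick 1': stack = [0, -6, 5, -6] (depth 4)
After 'push -8': stack = [0, -6, 5, -6, -8] (depth 5)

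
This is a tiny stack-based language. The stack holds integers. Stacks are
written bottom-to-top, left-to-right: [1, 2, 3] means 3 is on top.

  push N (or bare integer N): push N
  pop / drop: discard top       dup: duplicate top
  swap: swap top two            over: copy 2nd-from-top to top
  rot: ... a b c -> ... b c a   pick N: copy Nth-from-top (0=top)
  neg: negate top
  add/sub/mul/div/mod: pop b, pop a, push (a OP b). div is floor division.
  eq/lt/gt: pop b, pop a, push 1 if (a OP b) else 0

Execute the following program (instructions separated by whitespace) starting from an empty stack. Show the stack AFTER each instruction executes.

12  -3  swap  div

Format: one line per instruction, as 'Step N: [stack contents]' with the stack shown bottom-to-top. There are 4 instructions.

Step 1: [12]
Step 2: [12, -3]
Step 3: [-3, 12]
Step 4: [-1]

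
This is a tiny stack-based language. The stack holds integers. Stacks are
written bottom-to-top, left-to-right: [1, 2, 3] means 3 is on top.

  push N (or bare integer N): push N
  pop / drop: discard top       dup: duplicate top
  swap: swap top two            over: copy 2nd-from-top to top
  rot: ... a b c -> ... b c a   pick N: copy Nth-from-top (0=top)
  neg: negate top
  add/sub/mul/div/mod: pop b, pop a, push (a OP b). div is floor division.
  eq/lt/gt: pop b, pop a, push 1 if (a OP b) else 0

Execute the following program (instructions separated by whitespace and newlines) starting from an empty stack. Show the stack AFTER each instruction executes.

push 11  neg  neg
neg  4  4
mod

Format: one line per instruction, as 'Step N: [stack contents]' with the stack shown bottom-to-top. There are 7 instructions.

Step 1: [11]
Step 2: [-11]
Step 3: [11]
Step 4: [-11]
Step 5: [-11, 4]
Step 6: [-11, 4, 4]
Step 7: [-11, 0]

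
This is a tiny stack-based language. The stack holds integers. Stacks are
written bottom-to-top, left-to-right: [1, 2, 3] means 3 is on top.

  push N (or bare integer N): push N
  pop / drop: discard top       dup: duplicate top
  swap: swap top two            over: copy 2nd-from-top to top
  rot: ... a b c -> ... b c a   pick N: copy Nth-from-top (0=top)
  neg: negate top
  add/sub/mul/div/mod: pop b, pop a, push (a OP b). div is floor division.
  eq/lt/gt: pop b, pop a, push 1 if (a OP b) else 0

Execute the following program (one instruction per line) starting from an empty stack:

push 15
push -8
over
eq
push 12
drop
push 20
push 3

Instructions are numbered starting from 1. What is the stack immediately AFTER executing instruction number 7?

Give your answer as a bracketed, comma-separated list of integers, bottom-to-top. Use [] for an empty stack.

Step 1 ('push 15'): [15]
Step 2 ('push -8'): [15, -8]
Step 3 ('over'): [15, -8, 15]
Step 4 ('eq'): [15, 0]
Step 5 ('push 12'): [15, 0, 12]
Step 6 ('drop'): [15, 0]
Step 7 ('push 20'): [15, 0, 20]

Answer: [15, 0, 20]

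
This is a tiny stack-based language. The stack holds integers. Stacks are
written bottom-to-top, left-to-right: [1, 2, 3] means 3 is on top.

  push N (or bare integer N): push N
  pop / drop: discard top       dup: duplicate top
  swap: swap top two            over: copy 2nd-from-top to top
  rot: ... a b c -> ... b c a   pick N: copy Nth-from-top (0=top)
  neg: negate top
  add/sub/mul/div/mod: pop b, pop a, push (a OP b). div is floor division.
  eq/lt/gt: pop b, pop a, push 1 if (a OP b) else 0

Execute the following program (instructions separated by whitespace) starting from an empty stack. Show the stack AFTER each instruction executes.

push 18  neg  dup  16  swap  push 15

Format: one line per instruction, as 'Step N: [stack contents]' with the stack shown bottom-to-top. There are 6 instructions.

Step 1: [18]
Step 2: [-18]
Step 3: [-18, -18]
Step 4: [-18, -18, 16]
Step 5: [-18, 16, -18]
Step 6: [-18, 16, -18, 15]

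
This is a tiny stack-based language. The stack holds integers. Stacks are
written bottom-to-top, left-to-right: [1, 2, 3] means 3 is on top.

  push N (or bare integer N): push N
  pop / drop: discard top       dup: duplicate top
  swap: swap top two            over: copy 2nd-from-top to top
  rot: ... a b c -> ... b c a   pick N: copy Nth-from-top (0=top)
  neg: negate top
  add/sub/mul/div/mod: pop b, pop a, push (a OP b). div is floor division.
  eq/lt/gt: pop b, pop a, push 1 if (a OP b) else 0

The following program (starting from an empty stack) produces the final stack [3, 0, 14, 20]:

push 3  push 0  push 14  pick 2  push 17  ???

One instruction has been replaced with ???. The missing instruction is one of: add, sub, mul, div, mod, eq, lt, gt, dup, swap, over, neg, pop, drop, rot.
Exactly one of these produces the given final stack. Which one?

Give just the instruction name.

Stack before ???: [3, 0, 14, 3, 17]
Stack after ???:  [3, 0, 14, 20]
The instruction that transforms [3, 0, 14, 3, 17] -> [3, 0, 14, 20] is: add

Answer: add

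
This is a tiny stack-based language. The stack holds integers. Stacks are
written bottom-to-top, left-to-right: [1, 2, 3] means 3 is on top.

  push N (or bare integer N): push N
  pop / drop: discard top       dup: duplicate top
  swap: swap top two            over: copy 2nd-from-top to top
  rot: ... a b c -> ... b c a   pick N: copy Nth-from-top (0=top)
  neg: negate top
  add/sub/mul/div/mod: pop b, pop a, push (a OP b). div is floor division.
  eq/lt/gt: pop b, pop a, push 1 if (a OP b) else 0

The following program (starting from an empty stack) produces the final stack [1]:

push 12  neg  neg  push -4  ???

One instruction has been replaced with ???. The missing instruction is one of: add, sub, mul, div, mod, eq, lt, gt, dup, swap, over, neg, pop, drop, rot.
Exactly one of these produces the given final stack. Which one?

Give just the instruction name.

Stack before ???: [12, -4]
Stack after ???:  [1]
The instruction that transforms [12, -4] -> [1] is: gt

Answer: gt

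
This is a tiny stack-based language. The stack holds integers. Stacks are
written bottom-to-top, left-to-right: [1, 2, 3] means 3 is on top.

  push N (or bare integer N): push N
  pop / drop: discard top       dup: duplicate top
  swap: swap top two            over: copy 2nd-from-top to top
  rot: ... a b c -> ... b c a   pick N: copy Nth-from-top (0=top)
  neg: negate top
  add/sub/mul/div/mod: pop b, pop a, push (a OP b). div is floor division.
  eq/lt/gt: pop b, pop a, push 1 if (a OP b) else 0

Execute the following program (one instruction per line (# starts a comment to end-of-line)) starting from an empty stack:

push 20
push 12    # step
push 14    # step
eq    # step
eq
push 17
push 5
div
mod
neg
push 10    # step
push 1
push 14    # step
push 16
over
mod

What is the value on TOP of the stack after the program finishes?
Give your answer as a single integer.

After 'push 20': [20]
After 'push 12': [20, 12]
After 'push 14': [20, 12, 14]
After 'eq': [20, 0]
After 'eq': [0]
After 'push 17': [0, 17]
After 'push 5': [0, 17, 5]
After 'div': [0, 3]
After 'mod': [0]
After 'neg': [0]
After 'push 10': [0, 10]
After 'push 1': [0, 10, 1]
After 'push 14': [0, 10, 1, 14]
After 'push 16': [0, 10, 1, 14, 16]
After 'over': [0, 10, 1, 14, 16, 14]
After 'mod': [0, 10, 1, 14, 2]

Answer: 2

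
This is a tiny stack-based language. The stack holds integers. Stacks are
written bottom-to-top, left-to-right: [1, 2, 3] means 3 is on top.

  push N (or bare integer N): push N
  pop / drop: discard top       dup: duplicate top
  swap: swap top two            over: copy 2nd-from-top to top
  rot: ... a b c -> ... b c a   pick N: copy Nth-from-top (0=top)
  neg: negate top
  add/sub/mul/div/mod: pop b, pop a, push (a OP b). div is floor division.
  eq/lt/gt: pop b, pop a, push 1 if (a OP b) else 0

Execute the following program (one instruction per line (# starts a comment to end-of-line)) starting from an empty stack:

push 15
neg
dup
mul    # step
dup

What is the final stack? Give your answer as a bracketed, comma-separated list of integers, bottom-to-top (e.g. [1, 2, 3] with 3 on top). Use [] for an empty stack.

After 'push 15': [15]
After 'neg': [-15]
After 'dup': [-15, -15]
After 'mul': [225]
After 'dup': [225, 225]

Answer: [225, 225]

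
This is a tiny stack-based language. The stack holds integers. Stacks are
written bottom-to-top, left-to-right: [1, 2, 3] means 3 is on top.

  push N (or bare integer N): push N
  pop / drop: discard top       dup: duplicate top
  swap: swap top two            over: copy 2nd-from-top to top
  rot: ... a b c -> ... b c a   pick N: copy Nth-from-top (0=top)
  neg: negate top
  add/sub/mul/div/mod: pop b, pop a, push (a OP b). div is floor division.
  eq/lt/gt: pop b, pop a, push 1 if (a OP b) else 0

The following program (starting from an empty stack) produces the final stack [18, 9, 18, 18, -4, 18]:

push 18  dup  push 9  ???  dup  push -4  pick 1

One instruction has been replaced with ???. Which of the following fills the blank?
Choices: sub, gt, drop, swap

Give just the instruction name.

Stack before ???: [18, 18, 9]
Stack after ???:  [18, 9, 18]
Checking each choice:
  sub: produces [18, 9, 9, -4, 9]
  gt: produces [18, 1, 1, -4, 1]
  drop: produces [18, 18, 18, -4, 18]
  swap: MATCH


Answer: swap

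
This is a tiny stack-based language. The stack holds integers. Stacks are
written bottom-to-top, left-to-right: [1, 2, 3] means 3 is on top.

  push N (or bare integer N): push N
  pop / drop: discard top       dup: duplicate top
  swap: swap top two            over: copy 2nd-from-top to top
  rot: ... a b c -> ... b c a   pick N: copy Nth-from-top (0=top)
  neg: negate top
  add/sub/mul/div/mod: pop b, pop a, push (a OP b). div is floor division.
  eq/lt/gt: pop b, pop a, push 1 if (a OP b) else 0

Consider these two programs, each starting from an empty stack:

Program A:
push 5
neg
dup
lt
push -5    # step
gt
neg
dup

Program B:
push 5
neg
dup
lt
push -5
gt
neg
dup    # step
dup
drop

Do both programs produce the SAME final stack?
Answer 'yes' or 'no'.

Answer: yes

Derivation:
Program A trace:
  After 'push 5': [5]
  After 'neg': [-5]
  After 'dup': [-5, -5]
  After 'lt': [0]
  After 'push -5': [0, -5]
  After 'gt': [1]
  After 'neg': [-1]
  After 'dup': [-1, -1]
Program A final stack: [-1, -1]

Program B trace:
  After 'push 5': [5]
  After 'neg': [-5]
  After 'dup': [-5, -5]
  After 'lt': [0]
  After 'push -5': [0, -5]
  After 'gt': [1]
  After 'neg': [-1]
  After 'dup': [-1, -1]
  After 'dup': [-1, -1, -1]
  After 'drop': [-1, -1]
Program B final stack: [-1, -1]
Same: yes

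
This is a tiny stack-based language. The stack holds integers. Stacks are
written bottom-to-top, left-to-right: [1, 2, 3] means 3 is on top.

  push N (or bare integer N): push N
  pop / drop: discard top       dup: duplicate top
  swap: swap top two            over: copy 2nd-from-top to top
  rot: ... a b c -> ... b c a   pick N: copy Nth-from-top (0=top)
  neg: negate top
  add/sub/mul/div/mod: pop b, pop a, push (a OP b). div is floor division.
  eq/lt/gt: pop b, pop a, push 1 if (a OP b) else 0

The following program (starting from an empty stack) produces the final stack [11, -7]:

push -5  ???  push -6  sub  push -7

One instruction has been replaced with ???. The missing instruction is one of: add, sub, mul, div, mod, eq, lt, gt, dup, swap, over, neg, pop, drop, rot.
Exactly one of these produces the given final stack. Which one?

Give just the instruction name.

Answer: neg

Derivation:
Stack before ???: [-5]
Stack after ???:  [5]
The instruction that transforms [-5] -> [5] is: neg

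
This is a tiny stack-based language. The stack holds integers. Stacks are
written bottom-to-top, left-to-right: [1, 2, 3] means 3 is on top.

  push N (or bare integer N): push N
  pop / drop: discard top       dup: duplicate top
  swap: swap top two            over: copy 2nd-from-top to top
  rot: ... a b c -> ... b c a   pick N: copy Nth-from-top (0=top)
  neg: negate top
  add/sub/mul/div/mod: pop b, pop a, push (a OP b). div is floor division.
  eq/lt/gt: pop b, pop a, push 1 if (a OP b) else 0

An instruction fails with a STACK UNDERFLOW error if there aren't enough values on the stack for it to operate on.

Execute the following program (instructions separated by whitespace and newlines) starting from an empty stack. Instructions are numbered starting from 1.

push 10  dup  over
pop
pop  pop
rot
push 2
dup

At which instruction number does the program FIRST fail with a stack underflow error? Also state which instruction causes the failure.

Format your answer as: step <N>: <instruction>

Step 1 ('push 10'): stack = [10], depth = 1
Step 2 ('dup'): stack = [10, 10], depth = 2
Step 3 ('over'): stack = [10, 10, 10], depth = 3
Step 4 ('pop'): stack = [10, 10], depth = 2
Step 5 ('pop'): stack = [10], depth = 1
Step 6 ('pop'): stack = [], depth = 0
Step 7 ('rot'): needs 3 value(s) but depth is 0 — STACK UNDERFLOW

Answer: step 7: rot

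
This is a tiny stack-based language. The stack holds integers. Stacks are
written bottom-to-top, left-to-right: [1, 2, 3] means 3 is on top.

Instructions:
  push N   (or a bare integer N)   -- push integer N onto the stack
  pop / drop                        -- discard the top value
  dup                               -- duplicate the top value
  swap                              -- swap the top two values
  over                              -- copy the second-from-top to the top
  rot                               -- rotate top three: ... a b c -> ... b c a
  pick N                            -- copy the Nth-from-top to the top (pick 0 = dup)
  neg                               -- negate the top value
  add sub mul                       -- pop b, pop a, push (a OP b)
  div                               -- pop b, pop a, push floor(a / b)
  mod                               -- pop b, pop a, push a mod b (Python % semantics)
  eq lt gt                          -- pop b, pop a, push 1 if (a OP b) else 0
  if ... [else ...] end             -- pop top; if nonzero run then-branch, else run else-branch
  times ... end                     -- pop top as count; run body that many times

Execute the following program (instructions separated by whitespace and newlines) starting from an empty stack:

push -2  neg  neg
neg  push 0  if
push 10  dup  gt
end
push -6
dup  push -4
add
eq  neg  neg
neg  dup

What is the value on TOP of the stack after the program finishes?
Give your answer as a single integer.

After 'push -2': [-2]
After 'neg': [2]
After 'neg': [-2]
After 'neg': [2]
After 'push 0': [2, 0]
After 'if': [2]
After 'push -6': [2, -6]
After 'dup': [2, -6, -6]
After 'push -4': [2, -6, -6, -4]
After 'add': [2, -6, -10]
After 'eq': [2, 0]
After 'neg': [2, 0]
After 'neg': [2, 0]
After 'neg': [2, 0]
After 'dup': [2, 0, 0]

Answer: 0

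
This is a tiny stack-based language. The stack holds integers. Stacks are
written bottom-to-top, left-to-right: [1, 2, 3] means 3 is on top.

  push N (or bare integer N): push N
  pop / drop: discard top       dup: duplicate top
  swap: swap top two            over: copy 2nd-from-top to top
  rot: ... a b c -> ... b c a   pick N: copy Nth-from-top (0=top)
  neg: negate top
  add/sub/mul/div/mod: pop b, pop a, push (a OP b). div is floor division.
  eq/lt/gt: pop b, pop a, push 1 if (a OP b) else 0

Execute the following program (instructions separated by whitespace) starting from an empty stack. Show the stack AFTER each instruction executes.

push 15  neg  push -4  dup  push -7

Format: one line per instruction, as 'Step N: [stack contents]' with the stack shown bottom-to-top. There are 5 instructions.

Step 1: [15]
Step 2: [-15]
Step 3: [-15, -4]
Step 4: [-15, -4, -4]
Step 5: [-15, -4, -4, -7]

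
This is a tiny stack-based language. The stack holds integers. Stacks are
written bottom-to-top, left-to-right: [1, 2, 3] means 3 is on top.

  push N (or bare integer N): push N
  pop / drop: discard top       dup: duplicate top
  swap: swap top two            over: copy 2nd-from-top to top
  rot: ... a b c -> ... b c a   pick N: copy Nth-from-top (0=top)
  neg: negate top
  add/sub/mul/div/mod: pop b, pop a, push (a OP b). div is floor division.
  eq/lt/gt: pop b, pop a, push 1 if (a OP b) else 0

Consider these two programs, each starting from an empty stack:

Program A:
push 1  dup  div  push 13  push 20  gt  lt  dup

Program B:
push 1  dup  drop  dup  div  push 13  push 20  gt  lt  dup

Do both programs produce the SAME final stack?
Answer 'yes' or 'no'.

Answer: yes

Derivation:
Program A trace:
  After 'push 1': [1]
  After 'dup': [1, 1]
  After 'div': [1]
  After 'push 13': [1, 13]
  After 'push 20': [1, 13, 20]
  After 'gt': [1, 0]
  After 'lt': [0]
  After 'dup': [0, 0]
Program A final stack: [0, 0]

Program B trace:
  After 'push 1': [1]
  After 'dup': [1, 1]
  After 'drop': [1]
  After 'dup': [1, 1]
  After 'div': [1]
  After 'push 13': [1, 13]
  After 'push 20': [1, 13, 20]
  After 'gt': [1, 0]
  After 'lt': [0]
  After 'dup': [0, 0]
Program B final stack: [0, 0]
Same: yes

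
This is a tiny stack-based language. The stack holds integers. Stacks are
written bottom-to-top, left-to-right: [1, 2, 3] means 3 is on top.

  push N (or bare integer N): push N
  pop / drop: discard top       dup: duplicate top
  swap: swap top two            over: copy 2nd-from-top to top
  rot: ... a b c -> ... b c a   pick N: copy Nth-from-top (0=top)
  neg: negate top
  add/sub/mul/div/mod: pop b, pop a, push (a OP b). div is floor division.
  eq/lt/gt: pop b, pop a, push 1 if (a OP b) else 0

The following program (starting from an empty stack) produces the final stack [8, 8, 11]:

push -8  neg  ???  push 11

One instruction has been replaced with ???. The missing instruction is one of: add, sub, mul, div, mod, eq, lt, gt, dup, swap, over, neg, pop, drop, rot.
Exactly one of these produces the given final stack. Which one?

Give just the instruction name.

Answer: dup

Derivation:
Stack before ???: [8]
Stack after ???:  [8, 8]
The instruction that transforms [8] -> [8, 8] is: dup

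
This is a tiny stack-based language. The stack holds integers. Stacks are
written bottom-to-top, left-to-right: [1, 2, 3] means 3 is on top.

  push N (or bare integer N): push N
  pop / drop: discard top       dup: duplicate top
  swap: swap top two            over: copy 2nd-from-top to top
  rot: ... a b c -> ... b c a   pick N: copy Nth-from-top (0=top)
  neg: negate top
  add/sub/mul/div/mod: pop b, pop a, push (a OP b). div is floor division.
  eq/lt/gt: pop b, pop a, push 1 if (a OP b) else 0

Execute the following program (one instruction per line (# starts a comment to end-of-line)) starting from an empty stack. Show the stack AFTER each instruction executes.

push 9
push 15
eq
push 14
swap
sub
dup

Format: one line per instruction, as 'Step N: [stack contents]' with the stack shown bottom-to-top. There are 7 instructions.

Step 1: [9]
Step 2: [9, 15]
Step 3: [0]
Step 4: [0, 14]
Step 5: [14, 0]
Step 6: [14]
Step 7: [14, 14]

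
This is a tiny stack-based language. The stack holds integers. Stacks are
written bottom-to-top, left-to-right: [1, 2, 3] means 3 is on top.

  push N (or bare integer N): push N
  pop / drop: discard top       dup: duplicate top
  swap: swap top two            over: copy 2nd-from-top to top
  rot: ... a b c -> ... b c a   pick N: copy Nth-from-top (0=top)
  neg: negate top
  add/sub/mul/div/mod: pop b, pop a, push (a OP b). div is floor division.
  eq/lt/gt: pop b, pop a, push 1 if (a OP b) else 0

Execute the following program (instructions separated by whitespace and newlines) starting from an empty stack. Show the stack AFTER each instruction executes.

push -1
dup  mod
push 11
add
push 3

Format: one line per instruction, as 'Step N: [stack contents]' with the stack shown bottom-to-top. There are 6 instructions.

Step 1: [-1]
Step 2: [-1, -1]
Step 3: [0]
Step 4: [0, 11]
Step 5: [11]
Step 6: [11, 3]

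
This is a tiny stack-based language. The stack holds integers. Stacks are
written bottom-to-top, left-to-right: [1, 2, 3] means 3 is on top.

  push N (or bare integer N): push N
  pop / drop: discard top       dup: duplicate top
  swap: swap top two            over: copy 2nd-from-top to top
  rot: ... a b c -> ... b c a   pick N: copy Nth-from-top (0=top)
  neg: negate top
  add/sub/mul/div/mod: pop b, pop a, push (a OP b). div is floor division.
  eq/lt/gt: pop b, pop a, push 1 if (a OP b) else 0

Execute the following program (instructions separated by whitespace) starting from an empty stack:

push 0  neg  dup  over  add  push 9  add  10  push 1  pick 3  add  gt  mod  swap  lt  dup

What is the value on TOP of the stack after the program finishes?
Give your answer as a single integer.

Answer: 0

Derivation:
After 'push 0': [0]
After 'neg': [0]
After 'dup': [0, 0]
After 'over': [0, 0, 0]
After 'add': [0, 0]
After 'push 9': [0, 0, 9]
After 'add': [0, 9]
After 'push 10': [0, 9, 10]
After 'push 1': [0, 9, 10, 1]
After 'pick 3': [0, 9, 10, 1, 0]
After 'add': [0, 9, 10, 1]
After 'gt': [0, 9, 1]
After 'mod': [0, 0]
After 'swap': [0, 0]
After 'lt': [0]
After 'dup': [0, 0]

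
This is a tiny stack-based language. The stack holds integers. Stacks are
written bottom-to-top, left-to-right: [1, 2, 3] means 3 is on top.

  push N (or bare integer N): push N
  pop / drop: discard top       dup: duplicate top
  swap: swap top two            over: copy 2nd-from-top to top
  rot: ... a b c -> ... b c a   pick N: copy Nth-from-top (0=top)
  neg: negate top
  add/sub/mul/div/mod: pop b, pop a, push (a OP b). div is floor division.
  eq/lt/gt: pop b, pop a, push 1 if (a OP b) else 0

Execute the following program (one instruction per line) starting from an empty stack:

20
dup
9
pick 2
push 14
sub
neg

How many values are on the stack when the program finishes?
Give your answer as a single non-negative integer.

After 'push 20': stack = [20] (depth 1)
After 'dup': stack = [20, 20] (depth 2)
After 'push 9': stack = [20, 20, 9] (depth 3)
After 'pick 2': stack = [20, 20, 9, 20] (depth 4)
After 'push 14': stack = [20, 20, 9, 20, 14] (depth 5)
After 'sub': stack = [20, 20, 9, 6] (depth 4)
After 'neg': stack = [20, 20, 9, -6] (depth 4)

Answer: 4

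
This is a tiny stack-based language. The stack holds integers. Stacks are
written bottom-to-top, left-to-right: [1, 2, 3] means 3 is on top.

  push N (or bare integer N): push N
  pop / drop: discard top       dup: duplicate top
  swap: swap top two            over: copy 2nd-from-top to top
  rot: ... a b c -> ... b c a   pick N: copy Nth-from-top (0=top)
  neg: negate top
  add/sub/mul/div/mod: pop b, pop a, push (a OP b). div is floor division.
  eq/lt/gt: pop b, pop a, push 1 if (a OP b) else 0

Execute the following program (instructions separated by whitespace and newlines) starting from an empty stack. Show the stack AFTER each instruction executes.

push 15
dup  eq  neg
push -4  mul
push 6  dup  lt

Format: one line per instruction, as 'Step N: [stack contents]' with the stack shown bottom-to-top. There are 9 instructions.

Step 1: [15]
Step 2: [15, 15]
Step 3: [1]
Step 4: [-1]
Step 5: [-1, -4]
Step 6: [4]
Step 7: [4, 6]
Step 8: [4, 6, 6]
Step 9: [4, 0]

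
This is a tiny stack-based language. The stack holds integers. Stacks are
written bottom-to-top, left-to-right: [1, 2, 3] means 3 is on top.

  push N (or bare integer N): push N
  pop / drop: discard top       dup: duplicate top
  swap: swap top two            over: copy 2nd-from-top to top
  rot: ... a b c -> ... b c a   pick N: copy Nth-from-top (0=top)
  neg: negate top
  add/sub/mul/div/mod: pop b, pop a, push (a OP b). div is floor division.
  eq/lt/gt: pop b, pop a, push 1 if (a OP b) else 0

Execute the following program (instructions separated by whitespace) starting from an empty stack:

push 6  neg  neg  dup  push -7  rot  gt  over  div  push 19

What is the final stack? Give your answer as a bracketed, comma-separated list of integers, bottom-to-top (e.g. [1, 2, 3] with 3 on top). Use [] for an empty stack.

Answer: [6, 0, 19]

Derivation:
After 'push 6': [6]
After 'neg': [-6]
After 'neg': [6]
After 'dup': [6, 6]
After 'push -7': [6, 6, -7]
After 'rot': [6, -7, 6]
After 'gt': [6, 0]
After 'over': [6, 0, 6]
After 'div': [6, 0]
After 'push 19': [6, 0, 19]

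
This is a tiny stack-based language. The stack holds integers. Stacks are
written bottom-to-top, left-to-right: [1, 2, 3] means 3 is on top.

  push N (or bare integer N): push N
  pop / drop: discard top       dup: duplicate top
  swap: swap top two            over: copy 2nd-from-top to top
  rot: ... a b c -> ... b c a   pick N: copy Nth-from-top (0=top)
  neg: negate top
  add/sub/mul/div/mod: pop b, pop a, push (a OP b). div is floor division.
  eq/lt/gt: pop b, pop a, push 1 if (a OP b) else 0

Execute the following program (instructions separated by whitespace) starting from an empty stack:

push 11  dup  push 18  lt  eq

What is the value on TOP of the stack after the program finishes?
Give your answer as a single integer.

After 'push 11': [11]
After 'dup': [11, 11]
After 'push 18': [11, 11, 18]
After 'lt': [11, 1]
After 'eq': [0]

Answer: 0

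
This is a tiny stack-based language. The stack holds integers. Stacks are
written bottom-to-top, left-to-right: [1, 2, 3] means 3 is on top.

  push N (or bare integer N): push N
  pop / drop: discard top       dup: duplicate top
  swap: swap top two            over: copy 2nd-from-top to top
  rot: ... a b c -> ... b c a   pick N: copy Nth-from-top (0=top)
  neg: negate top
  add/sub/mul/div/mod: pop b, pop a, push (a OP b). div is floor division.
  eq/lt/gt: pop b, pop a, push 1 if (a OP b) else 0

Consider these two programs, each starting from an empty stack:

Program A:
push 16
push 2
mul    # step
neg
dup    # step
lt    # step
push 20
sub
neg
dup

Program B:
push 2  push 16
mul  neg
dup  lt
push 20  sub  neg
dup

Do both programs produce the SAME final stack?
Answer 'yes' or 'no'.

Program A trace:
  After 'push 16': [16]
  After 'push 2': [16, 2]
  After 'mul': [32]
  After 'neg': [-32]
  After 'dup': [-32, -32]
  After 'lt': [0]
  After 'push 20': [0, 20]
  After 'sub': [-20]
  After 'neg': [20]
  After 'dup': [20, 20]
Program A final stack: [20, 20]

Program B trace:
  After 'push 2': [2]
  After 'push 16': [2, 16]
  After 'mul': [32]
  After 'neg': [-32]
  After 'dup': [-32, -32]
  After 'lt': [0]
  After 'push 20': [0, 20]
  After 'sub': [-20]
  After 'neg': [20]
  After 'dup': [20, 20]
Program B final stack: [20, 20]
Same: yes

Answer: yes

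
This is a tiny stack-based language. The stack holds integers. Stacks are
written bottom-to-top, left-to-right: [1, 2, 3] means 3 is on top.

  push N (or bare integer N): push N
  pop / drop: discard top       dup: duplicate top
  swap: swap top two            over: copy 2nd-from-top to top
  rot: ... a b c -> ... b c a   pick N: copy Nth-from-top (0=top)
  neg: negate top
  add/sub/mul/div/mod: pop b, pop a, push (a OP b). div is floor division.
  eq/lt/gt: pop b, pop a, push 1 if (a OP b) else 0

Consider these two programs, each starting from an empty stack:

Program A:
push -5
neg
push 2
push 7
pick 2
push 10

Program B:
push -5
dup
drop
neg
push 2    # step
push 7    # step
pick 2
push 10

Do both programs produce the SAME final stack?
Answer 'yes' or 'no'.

Program A trace:
  After 'push -5': [-5]
  After 'neg': [5]
  After 'push 2': [5, 2]
  After 'push 7': [5, 2, 7]
  After 'pick 2': [5, 2, 7, 5]
  After 'push 10': [5, 2, 7, 5, 10]
Program A final stack: [5, 2, 7, 5, 10]

Program B trace:
  After 'push -5': [-5]
  After 'dup': [-5, -5]
  After 'drop': [-5]
  After 'neg': [5]
  After 'push 2': [5, 2]
  After 'push 7': [5, 2, 7]
  After 'pick 2': [5, 2, 7, 5]
  After 'push 10': [5, 2, 7, 5, 10]
Program B final stack: [5, 2, 7, 5, 10]
Same: yes

Answer: yes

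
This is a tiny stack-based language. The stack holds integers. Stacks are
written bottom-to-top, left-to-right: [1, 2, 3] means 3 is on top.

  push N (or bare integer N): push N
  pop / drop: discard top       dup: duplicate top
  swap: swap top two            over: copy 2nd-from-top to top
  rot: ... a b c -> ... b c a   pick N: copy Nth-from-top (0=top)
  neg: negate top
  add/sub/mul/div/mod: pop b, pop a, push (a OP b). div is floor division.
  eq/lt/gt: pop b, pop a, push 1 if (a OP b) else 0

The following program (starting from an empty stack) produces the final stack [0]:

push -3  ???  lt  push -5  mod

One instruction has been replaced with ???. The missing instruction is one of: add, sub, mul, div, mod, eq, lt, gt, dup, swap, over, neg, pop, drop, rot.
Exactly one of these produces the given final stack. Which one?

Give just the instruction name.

Stack before ???: [-3]
Stack after ???:  [-3, -3]
The instruction that transforms [-3] -> [-3, -3] is: dup

Answer: dup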